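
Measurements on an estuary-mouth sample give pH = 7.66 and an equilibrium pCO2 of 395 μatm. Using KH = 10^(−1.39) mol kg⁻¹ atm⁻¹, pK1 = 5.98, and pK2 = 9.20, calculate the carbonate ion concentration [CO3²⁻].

[CO3²⁻] = 0.0222 mmol/kg

[CO2*] = KH · pCO2 = 10^(−1.39) × 395×10^-6 = 1.609×10^-5 mol/kg
α₀ = 1/(1 + K1/[H⁺] + K1K2/[H⁺]²) = 1/(1 + 10^+1.68 + 10^+0.14) = 0.01990
DIC = [CO2*]/α₀ = 1.609×10^-5 / 0.01990 = 0.8085 mmol/kg
[CO3²⁻] = α₂·DIC; α₂ = 0.02747, so [CO3²⁻] = 0.02747 × 0.8085 = 0.0222 mmol/kg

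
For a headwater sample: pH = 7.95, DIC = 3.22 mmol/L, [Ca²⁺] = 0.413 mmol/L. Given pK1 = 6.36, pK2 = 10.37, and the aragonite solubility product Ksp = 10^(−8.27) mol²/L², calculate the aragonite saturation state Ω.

Ω = 0.914

α₂ = 1 / (1 + [H⁺]/K2 + [H⁺]²/(K1K2)) = 1 / (1 + 10^+2.42 + 10^+0.83)
   = 1 / (1 + 263.03 + 6.7608) = 1/270.79 = 0.003693
[CO3²⁻] = α₂ × DIC = 0.003693 × 3.22 = 0.01189 mmol/L = 11.89 μmol/L
Ksp = 10^(−8.27) = 5.370×10^-9
Ω = [Ca²⁺][CO3²⁻]/Ksp = (0.413×10^-3)(1.189×10^-5) / 5.370×10^-9 = 0.914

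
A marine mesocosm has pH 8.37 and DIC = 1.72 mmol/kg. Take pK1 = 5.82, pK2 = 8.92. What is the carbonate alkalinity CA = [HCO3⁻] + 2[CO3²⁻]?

CA = 2.09 mmol/kg

CA = [HCO3⁻] + 2[CO3²⁻] = (α₁ + 2α₂)·DIC
At pH 8.37: [H⁺]/K1 = 10^-2.55 = 0.0028184, K2/[H⁺] = 10^-0.55 = 0.28184
α₁ = 1/(1 + 0.0028184 + 0.28184) = 1/1.2847 = 0.7784; α₂ = α₁·K2/[H⁺] = 0.2194
α₁ + 2α₂ = 1.2172
CA = 1.2172 × 1.72 = 2.09 mmol/kg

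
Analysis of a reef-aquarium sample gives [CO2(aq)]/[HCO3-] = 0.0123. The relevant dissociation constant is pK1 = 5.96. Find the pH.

From K1 = [H⁺][HCO3-]/[CO2(aq)]:  pH = pK1 − log₁₀([CO2(aq)]/[HCO3-])
log₁₀(0.0123) = -1.910
pH = 5.96 − (-1.910) = 7.87

pH = 7.87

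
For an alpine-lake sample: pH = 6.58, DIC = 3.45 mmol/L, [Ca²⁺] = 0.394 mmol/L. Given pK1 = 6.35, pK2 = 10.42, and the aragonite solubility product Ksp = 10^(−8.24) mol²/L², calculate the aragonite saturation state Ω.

Ω = 0.0215

α₂ = 1 / (1 + [H⁺]/K2 + [H⁺]²/(K1K2)) = 1 / (1 + 10^+3.84 + 10^+3.61)
   = 1 / (1 + 6918.3 + 4073.8) = 1/1.0993×10^4 = 9.097×10^-5
[CO3²⁻] = α₂ × DIC = 9.097×10^-5 × 3.45 = 0.0003138 mmol/L = 0.3138 μmol/L
Ksp = 10^(−8.24) = 5.754×10^-9
Ω = [Ca²⁺][CO3²⁻]/Ksp = (0.394×10^-3)(3.138×10^-7) / 5.754×10^-9 = 0.0215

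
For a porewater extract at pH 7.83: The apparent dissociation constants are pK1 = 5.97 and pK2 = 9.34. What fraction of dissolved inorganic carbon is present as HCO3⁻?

α₁ = 0.957

α₁ = 1 / (1 + [H⁺]/K1 + K2/[H⁺]) = 1 / (1 + 10^-1.86 + 10^-1.51)
   = 1 / (1 + 0.013804 + 0.030903) = 1/1.0447 = 0.9572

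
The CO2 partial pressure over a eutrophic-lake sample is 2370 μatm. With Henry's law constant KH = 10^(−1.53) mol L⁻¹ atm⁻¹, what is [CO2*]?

KH = 10^(−1.53) = 2.951×10^-2 mol L⁻¹ atm⁻¹
[CO2*] = KH · pCO2 = 2.951×10^-2 × 2370×10^-6 atm = 6.99×10^-5 mol/L

[CO2*] = 69.9 μmol/L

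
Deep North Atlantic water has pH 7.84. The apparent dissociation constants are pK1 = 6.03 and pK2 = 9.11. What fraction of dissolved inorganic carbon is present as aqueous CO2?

α₀ = 0.0145

α₀ = 1 / (1 + K1/[H⁺] + K1K2/[H⁺]²) = 1 / (1 + 10^+1.81 + 10^+0.54)
   = 1 / (1 + 64.565 + 3.4674) = 1/69.033 = 0.01449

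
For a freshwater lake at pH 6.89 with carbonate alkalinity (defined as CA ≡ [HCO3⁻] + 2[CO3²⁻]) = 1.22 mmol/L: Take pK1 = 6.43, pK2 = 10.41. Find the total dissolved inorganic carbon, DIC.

CA = [HCO3⁻] + 2[CO3²⁻] = (α₁ + 2α₂)·DIC
At pH 6.89: [H⁺]/K1 = 10^-0.46 = 0.34674, K2/[H⁺] = 10^-3.52 = 0.00030200
α₁ = 1/(1 + 0.34674 + 0.00030200) = 1/1.3470 = 0.7424; α₂ = α₁·K2/[H⁺] = 0.0002242
α₁ + 2α₂ = 0.7428
DIC = CA / (α₁ + 2α₂) = 1.22 / 0.7428 = 1.64 mmol/L

DIC = 1.64 mmol/L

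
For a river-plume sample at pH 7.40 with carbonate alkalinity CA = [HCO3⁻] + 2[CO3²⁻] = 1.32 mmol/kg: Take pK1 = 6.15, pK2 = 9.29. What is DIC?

DIC = 1.38 mmol/kg

CA = [HCO3⁻] + 2[CO3²⁻] = (α₁ + 2α₂)·DIC
At pH 7.40: [H⁺]/K1 = 10^-1.25 = 0.056234, K2/[H⁺] = 10^-1.89 = 0.012882
α₁ = 1/(1 + 0.056234 + 0.012882) = 1/1.0691 = 0.9354; α₂ = α₁·K2/[H⁺] = 0.01205
α₁ + 2α₂ = 0.9595
DIC = CA / (α₁ + 2α₂) = 1.32 / 0.9595 = 1.38 mmol/kg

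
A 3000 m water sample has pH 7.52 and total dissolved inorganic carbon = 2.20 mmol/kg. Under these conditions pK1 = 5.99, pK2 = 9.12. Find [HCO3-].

α₁ = 1 / (1 + [H⁺]/K1 + K2/[H⁺]) = 1 / (1 + 10^-1.53 + 10^-1.60)
   = 1 / (1 + 0.029512 + 0.025119) = 1/1.0546 = 0.9482
[HCO3⁻] = α₁ × DIC = 0.9482 × 2.20 = 2.09 mmol/kg

[HCO3⁻] = 2.09 mmol/kg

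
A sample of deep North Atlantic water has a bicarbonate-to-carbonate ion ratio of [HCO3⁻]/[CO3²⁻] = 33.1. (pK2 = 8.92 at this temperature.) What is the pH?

From K2 = [H⁺][CO3²⁻]/[HCO3⁻]:  pH = pK2 − log₁₀([HCO3⁻]/[CO3²⁻])
log₁₀(33.1) = +1.520
pH = 8.92 − (+1.520) = 7.40

pH = 7.40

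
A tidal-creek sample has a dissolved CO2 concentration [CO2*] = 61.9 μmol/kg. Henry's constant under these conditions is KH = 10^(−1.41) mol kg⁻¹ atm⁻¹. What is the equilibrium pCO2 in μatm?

KH = 10^(−1.41) = 3.890×10^-2 mol kg⁻¹ atm⁻¹
pCO2 = [CO2*]/KH = 61.9×10^-6 / 3.890×10^-2 = 1.59×10^-3 atm = 1590 μatm

pCO2 = 1590 μatm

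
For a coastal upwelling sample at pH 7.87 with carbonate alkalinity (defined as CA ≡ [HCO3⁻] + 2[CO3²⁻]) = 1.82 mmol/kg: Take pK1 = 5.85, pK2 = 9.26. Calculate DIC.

CA = [HCO3⁻] + 2[CO3²⁻] = (α₁ + 2α₂)·DIC
At pH 7.87: [H⁺]/K1 = 10^-2.02 = 0.0095499, K2/[H⁺] = 10^-1.39 = 0.040738
α₁ = 1/(1 + 0.0095499 + 0.040738) = 1/1.0503 = 0.9521; α₂ = α₁·K2/[H⁺] = 0.03879
α₁ + 2α₂ = 1.0297
DIC = CA / (α₁ + 2α₂) = 1.82 / 1.0297 = 1.77 mmol/kg

DIC = 1.77 mmol/kg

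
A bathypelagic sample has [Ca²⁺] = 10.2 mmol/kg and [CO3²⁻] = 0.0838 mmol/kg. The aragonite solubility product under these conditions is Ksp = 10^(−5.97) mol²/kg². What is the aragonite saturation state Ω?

Ksp = 10^(−5.97) = 1.072×10^-6
Ω = [Ca²⁺][CO3²⁻]/Ksp = (10.2×10^-3)(0.0838×10^-3) / 1.072×10^-6 = 0.798

Ω = 0.798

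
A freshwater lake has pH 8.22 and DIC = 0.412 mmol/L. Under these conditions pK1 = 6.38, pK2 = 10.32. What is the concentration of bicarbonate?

[HCO3⁻] = 0.403 mmol/L

α₁ = 1 / (1 + [H⁺]/K1 + K2/[H⁺]) = 1 / (1 + 10^-1.84 + 10^-2.10)
   = 1 / (1 + 0.014454 + 0.0079433) = 1/1.0224 = 0.9781
[HCO3⁻] = α₁ × DIC = 0.9781 × 0.412 = 0.403 mmol/L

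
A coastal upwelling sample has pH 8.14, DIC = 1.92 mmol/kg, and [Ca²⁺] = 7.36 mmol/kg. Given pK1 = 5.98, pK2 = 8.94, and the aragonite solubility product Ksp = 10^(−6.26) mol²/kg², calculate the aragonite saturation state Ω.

α₂ = 1 / (1 + [H⁺]/K2 + [H⁺]²/(K1K2)) = 1 / (1 + 10^+0.80 + 10^-1.36)
   = 1 / (1 + 6.3096 + 0.043652) = 1/7.3532 = 0.1360
[CO3²⁻] = α₂ × DIC = 0.1360 × 1.92 = 0.2611 mmol/kg
Ksp = 10^(−6.26) = 5.495×10^-7
Ω = [Ca²⁺][CO3²⁻]/Ksp = (7.36×10^-3)(2.611×10^-4) / 5.495×10^-7 = 3.50

Ω = 3.50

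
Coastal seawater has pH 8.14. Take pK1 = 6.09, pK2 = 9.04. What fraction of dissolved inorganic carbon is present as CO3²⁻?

α₂ = 0.111

α₂ = 1 / (1 + [H⁺]/K2 + [H⁺]²/(K1K2)) = 1 / (1 + 10^+0.90 + 10^-1.15)
   = 1 / (1 + 7.9433 + 0.070795) = 1/9.0141 = 0.1109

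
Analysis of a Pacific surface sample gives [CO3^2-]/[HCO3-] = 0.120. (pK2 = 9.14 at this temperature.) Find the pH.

From K2 = [H⁺][CO3^2-]/[HCO3-]:  pH = pK2 + log₁₀([CO3^2-]/[HCO3-])
log₁₀(0.120) = -0.921
pH = 9.14 + (-0.921) = 8.22

pH = 8.22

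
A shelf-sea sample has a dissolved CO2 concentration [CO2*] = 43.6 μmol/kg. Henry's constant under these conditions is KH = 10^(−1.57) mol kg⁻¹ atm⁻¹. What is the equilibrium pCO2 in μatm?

pCO2 = 1620 μatm

KH = 10^(−1.57) = 2.692×10^-2 mol kg⁻¹ atm⁻¹
pCO2 = [CO2*]/KH = 43.6×10^-6 / 2.692×10^-2 = 1.62×10^-3 atm = 1620 μatm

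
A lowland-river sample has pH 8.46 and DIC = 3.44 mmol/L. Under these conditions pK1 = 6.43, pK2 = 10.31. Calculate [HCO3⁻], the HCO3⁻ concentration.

α₁ = 1 / (1 + [H⁺]/K1 + K2/[H⁺]) = 1 / (1 + 10^-2.03 + 10^-1.85)
   = 1 / (1 + 0.0093325 + 0.014125) = 1/1.0235 = 0.9771
[HCO3⁻] = α₁ × DIC = 0.9771 × 3.44 = 3.36 mmol/L

[HCO3⁻] = 3.36 mmol/L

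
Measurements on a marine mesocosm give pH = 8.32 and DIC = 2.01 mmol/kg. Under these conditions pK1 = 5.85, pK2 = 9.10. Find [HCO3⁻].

[HCO3⁻] = 1.72 mmol/kg

α₁ = 1 / (1 + [H⁺]/K1 + K2/[H⁺]) = 1 / (1 + 10^-2.47 + 10^-0.78)
   = 1 / (1 + 0.0033884 + 0.16596) = 1/1.1693 = 0.8552
[HCO3⁻] = α₁ × DIC = 0.8552 × 2.01 = 1.72 mmol/kg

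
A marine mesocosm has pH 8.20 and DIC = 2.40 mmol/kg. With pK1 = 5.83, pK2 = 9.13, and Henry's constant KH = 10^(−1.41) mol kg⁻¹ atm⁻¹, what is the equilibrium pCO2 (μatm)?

pCO2 = 235 μatm

α₀ = 1 / (1 + K1/[H⁺] + K1K2/[H⁺]²) = 1 / (1 + 10^+2.37 + 10^+1.44)
   = 1 / (1 + 234.42 + 27.542) = 1/262.97 = 0.003803
[CO2*] = α₀ × DIC = 0.003803 × 2.40 = 0.009127 mmol/kg = 9.127 μmol/kg
pCO2 = [CO2*]/KH = 9.127×10^-6 / 3.890×10^-2 = 235 μatm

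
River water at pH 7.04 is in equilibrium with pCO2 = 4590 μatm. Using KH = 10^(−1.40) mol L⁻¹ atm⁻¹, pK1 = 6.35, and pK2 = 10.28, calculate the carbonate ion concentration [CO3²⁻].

[CO3²⁻] = 0.515 μmol/L

[CO2*] = KH · pCO2 = 10^(−1.40) × 4590×10^-6 = 1.827×10^-4 mol/L
α₀ = 1/(1 + K1/[H⁺] + K1K2/[H⁺]²) = 1/(1 + 10^+0.69 + 10^-2.55) = 0.1695
DIC = [CO2*]/α₀ = 1.827×10^-4 / 0.1695 = 1.078 mmol/L
[CO3²⁻] = α₂·DIC; α₂ = 0.0004776, so [CO3²⁻] = 0.0004776 × 1.078 = 0.000515 mmol/L = 0.515 μmol/L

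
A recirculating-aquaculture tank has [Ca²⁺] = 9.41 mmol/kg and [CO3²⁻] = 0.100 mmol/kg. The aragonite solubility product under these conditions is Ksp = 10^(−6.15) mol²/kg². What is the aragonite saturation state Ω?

Ksp = 10^(−6.15) = 7.079×10^-7
Ω = [Ca²⁺][CO3²⁻]/Ksp = (9.41×10^-3)(0.100×10^-3) / 7.079×10^-7 = 1.33

Ω = 1.33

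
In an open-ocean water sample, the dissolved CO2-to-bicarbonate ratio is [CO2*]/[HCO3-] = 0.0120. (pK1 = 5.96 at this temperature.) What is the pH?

From K1 = [H⁺][HCO3-]/[CO2*]:  pH = pK1 − log₁₀([CO2*]/[HCO3-])
log₁₀(0.0120) = -1.921
pH = 5.96 − (-1.921) = 7.88

pH = 7.88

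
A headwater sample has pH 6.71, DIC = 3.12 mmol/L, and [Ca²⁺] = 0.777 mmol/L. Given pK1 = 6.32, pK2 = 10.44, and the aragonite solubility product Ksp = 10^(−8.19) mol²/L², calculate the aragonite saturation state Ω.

Ω = 0.0497

α₂ = 1 / (1 + [H⁺]/K2 + [H⁺]²/(K1K2)) = 1 / (1 + 10^+3.73 + 10^+3.34)
   = 1 / (1 + 5370.3 + 2187.8) = 1/7559.1 = 0.0001323
[CO3²⁻] = α₂ × DIC = 0.0001323 × 3.12 = 0.0004127 mmol/L = 0.4127 μmol/L
Ksp = 10^(−8.19) = 6.457×10^-9
Ω = [Ca²⁺][CO3²⁻]/Ksp = (0.777×10^-3)(4.127×10^-7) / 6.457×10^-9 = 0.0497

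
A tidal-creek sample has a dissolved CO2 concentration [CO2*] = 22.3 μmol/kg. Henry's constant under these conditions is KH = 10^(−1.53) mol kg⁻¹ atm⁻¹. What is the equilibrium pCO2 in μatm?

KH = 10^(−1.53) = 2.951×10^-2 mol kg⁻¹ atm⁻¹
pCO2 = [CO2*]/KH = 22.3×10^-6 / 2.951×10^-2 = 7.56×10^-4 atm = 756 μatm

pCO2 = 756 μatm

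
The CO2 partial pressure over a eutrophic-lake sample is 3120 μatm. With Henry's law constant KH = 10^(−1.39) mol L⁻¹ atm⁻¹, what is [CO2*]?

[CO2*] = 127 μmol/L

KH = 10^(−1.39) = 4.074×10^-2 mol L⁻¹ atm⁻¹
[CO2*] = KH · pCO2 = 4.074×10^-2 × 3120×10^-6 atm = 1.27×10^-4 mol/L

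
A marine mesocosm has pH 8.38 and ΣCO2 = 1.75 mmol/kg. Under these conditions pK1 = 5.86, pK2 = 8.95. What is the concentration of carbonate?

[CO3²⁻] = 0.370 mmol/kg

α₂ = 1 / (1 + [H⁺]/K2 + [H⁺]²/(K1K2)) = 1 / (1 + 10^+0.57 + 10^-1.95)
   = 1 / (1 + 3.7154 + 0.011220) = 1/4.7266 = 0.2116
[CO3²⁻] = α₂ × DIC = 0.2116 × 1.75 = 0.370 mmol/kg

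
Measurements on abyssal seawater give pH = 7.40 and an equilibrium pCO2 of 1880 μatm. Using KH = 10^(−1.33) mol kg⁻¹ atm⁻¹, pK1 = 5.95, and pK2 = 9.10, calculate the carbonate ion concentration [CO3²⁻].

[CO3²⁻] = 0.0494 mmol/kg

[CO2*] = KH · pCO2 = 10^(−1.33) × 1880×10^-6 = 8.793×10^-5 mol/kg
α₀ = 1/(1 + K1/[H⁺] + K1K2/[H⁺]²) = 1/(1 + 10^+1.45 + 10^-0.25) = 0.03362
DIC = [CO2*]/α₀ = 8.793×10^-5 / 0.03362 = 2.616 mmol/kg
[CO3²⁻] = α₂·DIC; α₂ = 0.01890, so [CO3²⁻] = 0.01890 × 2.616 = 0.0494 mmol/kg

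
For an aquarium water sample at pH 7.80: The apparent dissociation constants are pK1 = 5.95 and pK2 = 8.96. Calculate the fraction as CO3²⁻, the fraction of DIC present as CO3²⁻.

α₂ = 1 / (1 + [H⁺]/K2 + [H⁺]²/(K1K2)) = 1 / (1 + 10^+1.16 + 10^-0.69)
   = 1 / (1 + 14.454 + 0.20417) = 1/15.659 = 0.06386

α₂ = 0.0639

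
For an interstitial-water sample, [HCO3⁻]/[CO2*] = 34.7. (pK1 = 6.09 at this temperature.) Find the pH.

pH = 7.63

From K1 = [H⁺][HCO3⁻]/[CO2*]:  pH = pK1 + log₁₀([HCO3⁻]/[CO2*])
log₁₀(34.7) = +1.540
pH = 6.09 + (+1.540) = 7.63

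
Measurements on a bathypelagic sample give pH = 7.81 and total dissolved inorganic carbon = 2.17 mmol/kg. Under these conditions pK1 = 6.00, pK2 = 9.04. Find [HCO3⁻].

[HCO3⁻] = 2.02 mmol/kg

α₁ = 1 / (1 + [H⁺]/K1 + K2/[H⁺]) = 1 / (1 + 10^-1.81 + 10^-1.23)
   = 1 / (1 + 0.015488 + 0.058884) = 1/1.0744 = 0.9308
[HCO3⁻] = α₁ × DIC = 0.9308 × 2.17 = 2.02 mmol/kg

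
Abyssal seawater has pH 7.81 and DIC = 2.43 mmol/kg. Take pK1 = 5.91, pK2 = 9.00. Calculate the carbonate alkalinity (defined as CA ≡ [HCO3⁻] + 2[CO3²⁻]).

CA = 2.55 mmol/kg

CA = [HCO3⁻] + 2[CO3²⁻] = (α₁ + 2α₂)·DIC
At pH 7.81: [H⁺]/K1 = 10^-1.90 = 0.012589, K2/[H⁺] = 10^-1.19 = 0.064565
α₁ = 1/(1 + 0.012589 + 0.064565) = 1/1.0772 = 0.9284; α₂ = α₁·K2/[H⁺] = 0.05994
α₁ + 2α₂ = 1.0483
CA = 1.0483 × 2.43 = 2.55 mmol/kg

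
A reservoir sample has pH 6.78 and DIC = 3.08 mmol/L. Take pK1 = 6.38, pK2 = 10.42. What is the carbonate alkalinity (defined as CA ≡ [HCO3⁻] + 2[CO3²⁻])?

CA = [HCO3⁻] + 2[CO3²⁻] = (α₁ + 2α₂)·DIC
At pH 6.78: [H⁺]/K1 = 10^-0.40 = 0.39811, K2/[H⁺] = 10^-3.64 = 0.00022909
α₁ = 1/(1 + 0.39811 + 0.00022909) = 1/1.3983 = 0.7151; α₂ = α₁·K2/[H⁺] = 0.0001638
α₁ + 2α₂ = 0.7155
CA = 0.7155 × 3.08 = 2.20 mmol/L

CA = 2.20 mmol/L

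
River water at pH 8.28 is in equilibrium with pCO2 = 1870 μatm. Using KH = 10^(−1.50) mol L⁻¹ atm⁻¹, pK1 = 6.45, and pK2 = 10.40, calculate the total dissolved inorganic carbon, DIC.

DIC = 4.09 mmol/L

[CO2*] = KH · pCO2 = 10^(−1.50) × 1870×10^-6 = 5.913×10^-5 mol/L
α₀ = 1/(1 + K1/[H⁺] + K1K2/[H⁺]²) = 1/(1 + 10^+1.83 + 10^-0.29) = 0.01447
DIC = [CO2*]/α₀ = 5.913×10^-5 / 0.01447 = 4.09 mmol/L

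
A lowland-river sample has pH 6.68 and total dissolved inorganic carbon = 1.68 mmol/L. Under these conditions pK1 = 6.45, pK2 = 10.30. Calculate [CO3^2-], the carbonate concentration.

α₂ = 1 / (1 + [H⁺]/K2 + [H⁺]²/(K1K2)) = 1 / (1 + 10^+3.62 + 10^+3.39)
   = 1 / (1 + 4168.7 + 2454.7) = 1/6624.4 = 0.0001510
[CO3²⁻] = α₂ × DIC = 0.0001510 × 1.68 = 0.000254 mmol/L = 0.254 μmol/L

[CO3²⁻] = 0.254 μmol/L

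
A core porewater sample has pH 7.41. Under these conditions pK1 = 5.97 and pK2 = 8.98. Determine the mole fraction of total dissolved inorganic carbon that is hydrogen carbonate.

α₁ = 1 / (1 + [H⁺]/K1 + K2/[H⁺]) = 1 / (1 + 10^-1.44 + 10^-1.57)
   = 1 / (1 + 0.036308 + 0.026915) = 1/1.0632 = 0.9405

α₁ = 0.941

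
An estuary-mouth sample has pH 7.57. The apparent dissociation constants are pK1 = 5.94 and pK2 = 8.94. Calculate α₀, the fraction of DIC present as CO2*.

α₀ = 0.0220

α₀ = 1 / (1 + K1/[H⁺] + K1K2/[H⁺]²) = 1 / (1 + 10^+1.63 + 10^+0.26)
   = 1 / (1 + 42.658 + 1.8197) = 1/45.478 = 0.02199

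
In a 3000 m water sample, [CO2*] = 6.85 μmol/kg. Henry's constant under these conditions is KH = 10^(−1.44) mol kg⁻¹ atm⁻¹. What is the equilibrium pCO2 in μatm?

pCO2 = 189 μatm

KH = 10^(−1.44) = 3.631×10^-2 mol kg⁻¹ atm⁻¹
pCO2 = [CO2*]/KH = 6.85×10^-6 / 3.631×10^-2 = 1.89×10^-4 atm = 189 μatm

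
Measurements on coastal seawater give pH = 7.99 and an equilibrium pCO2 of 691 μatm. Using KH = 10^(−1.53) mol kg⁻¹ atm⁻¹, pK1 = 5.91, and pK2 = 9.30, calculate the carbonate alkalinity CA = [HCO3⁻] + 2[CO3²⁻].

CA = 2.69 mmol/kg

[CO2*] = KH · pCO2 = 10^(−1.53) × 691×10^-6 = 2.039×10^-5 mol/kg
α₀ = 1/(1 + K1/[H⁺] + K1K2/[H⁺]²) = 1/(1 + 10^+2.08 + 10^+0.77) = 0.007867
DIC = [CO2*]/α₀ = 2.039×10^-5 / 0.007867 = 2.592 mmol/kg
CA = (α₁ + 2α₂)·DIC = (0.9458 + 2×0.04632) × 2.592 = 2.69 mmol/kg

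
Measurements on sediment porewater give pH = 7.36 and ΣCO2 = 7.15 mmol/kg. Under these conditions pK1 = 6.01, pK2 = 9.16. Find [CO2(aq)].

α₀ = 1 / (1 + K1/[H⁺] + K1K2/[H⁺]²) = 1 / (1 + 10^+1.35 + 10^-0.45)
   = 1 / (1 + 22.387 + 0.35481) = 1/23.742 = 0.04212
[CO2*] = α₀ × DIC = 0.04212 × 7.15 = 0.301 mmol/kg

[CO2*] = 0.301 mmol/kg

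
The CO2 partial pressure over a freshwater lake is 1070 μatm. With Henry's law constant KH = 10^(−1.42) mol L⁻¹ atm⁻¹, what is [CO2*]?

[CO2*] = 40.7 μmol/L

KH = 10^(−1.42) = 3.802×10^-2 mol L⁻¹ atm⁻¹
[CO2*] = KH · pCO2 = 3.802×10^-2 × 1070×10^-6 atm = 4.07×10^-5 mol/L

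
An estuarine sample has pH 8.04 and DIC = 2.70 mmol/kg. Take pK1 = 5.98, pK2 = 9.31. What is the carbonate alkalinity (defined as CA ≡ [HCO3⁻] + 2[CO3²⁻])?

CA = [HCO3⁻] + 2[CO3²⁻] = (α₁ + 2α₂)·DIC
At pH 8.04: [H⁺]/K1 = 10^-2.06 = 0.0087096, K2/[H⁺] = 10^-1.27 = 0.053703
α₁ = 1/(1 + 0.0087096 + 0.053703) = 1/1.0624 = 0.9413; α₂ = α₁·K2/[H⁺] = 0.05055
α₁ + 2α₂ = 1.0424
CA = 1.0424 × 2.70 = 2.81 mmol/kg

CA = 2.81 mmol/kg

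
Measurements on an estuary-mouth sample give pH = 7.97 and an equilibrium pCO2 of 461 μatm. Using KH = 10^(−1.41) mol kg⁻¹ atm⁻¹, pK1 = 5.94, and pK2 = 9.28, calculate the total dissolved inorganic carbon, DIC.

DIC = 2.03 mmol/kg

[CO2*] = KH · pCO2 = 10^(−1.41) × 461×10^-6 = 1.793×10^-5 mol/kg
α₀ = 1/(1 + K1/[H⁺] + K1K2/[H⁺]²) = 1/(1 + 10^+2.03 + 10^+0.72) = 0.008818
DIC = [CO2*]/α₀ = 1.793×10^-5 / 0.008818 = 2.03 mmol/kg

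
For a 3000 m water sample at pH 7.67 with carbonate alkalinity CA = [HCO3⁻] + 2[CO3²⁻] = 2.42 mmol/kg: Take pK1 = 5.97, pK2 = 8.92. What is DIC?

DIC = 2.34 mmol/kg

CA = [HCO3⁻] + 2[CO3²⁻] = (α₁ + 2α₂)·DIC
At pH 7.67: [H⁺]/K1 = 10^-1.70 = 0.019953, K2/[H⁺] = 10^-1.25 = 0.056234
α₁ = 1/(1 + 0.019953 + 0.056234) = 1/1.0762 = 0.9292; α₂ = α₁·K2/[H⁺] = 0.05225
α₁ + 2α₂ = 1.0337
DIC = CA / (α₁ + 2α₂) = 2.42 / 1.0337 = 2.34 mmol/kg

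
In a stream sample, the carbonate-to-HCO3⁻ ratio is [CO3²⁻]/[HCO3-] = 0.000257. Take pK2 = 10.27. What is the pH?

From K2 = [H⁺][CO3²⁻]/[HCO3-]:  pH = pK2 + log₁₀([CO3²⁻]/[HCO3-])
log₁₀(0.000257) = -3.590
pH = 10.27 + (-3.590) = 6.68

pH = 6.68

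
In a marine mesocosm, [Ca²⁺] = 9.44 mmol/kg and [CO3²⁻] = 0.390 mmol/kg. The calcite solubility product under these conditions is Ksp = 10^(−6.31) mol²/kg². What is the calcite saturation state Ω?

Ω = 7.52

Ksp = 10^(−6.31) = 4.898×10^-7
Ω = [Ca²⁺][CO3²⁻]/Ksp = (9.44×10^-3)(0.390×10^-3) / 4.898×10^-7 = 7.52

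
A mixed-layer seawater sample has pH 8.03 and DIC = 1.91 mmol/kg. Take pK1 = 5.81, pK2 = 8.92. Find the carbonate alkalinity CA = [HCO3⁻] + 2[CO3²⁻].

CA = 2.12 mmol/kg

CA = [HCO3⁻] + 2[CO3²⁻] = (α₁ + 2α₂)·DIC
At pH 8.03: [H⁺]/K1 = 10^-2.22 = 0.0060256, K2/[H⁺] = 10^-0.89 = 0.12882
α₁ = 1/(1 + 0.0060256 + 0.12882) = 1/1.1349 = 0.8812; α₂ = α₁·K2/[H⁺] = 0.1135
α₁ + 2α₂ = 1.1082
CA = 1.1082 × 1.91 = 2.12 mmol/kg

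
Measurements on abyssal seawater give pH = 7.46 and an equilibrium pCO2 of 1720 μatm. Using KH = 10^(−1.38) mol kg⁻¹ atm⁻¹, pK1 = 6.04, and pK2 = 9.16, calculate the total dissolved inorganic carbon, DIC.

DIC = 2.00 mmol/kg

[CO2*] = KH · pCO2 = 10^(−1.38) × 1720×10^-6 = 7.170×10^-5 mol/kg
α₀ = 1/(1 + K1/[H⁺] + K1K2/[H⁺]²) = 1/(1 + 10^+1.42 + 10^-0.28) = 0.03594
DIC = [CO2*]/α₀ = 7.170×10^-5 / 0.03594 = 2.00 mmol/kg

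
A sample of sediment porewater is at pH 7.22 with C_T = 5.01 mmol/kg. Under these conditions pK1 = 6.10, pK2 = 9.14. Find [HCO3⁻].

α₁ = 1 / (1 + [H⁺]/K1 + K2/[H⁺]) = 1 / (1 + 10^-1.12 + 10^-1.92)
   = 1 / (1 + 0.075858 + 0.012023) = 1/1.0879 = 0.9192
[HCO3⁻] = α₁ × DIC = 0.9192 × 5.01 = 4.61 mmol/kg

[HCO3⁻] = 4.61 mmol/kg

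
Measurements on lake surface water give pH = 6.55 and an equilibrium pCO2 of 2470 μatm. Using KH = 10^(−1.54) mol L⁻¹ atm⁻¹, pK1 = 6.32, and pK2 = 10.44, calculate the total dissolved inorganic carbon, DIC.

[CO2*] = KH · pCO2 = 10^(−1.54) × 2470×10^-6 = 7.124×10^-5 mol/L
α₀ = 1/(1 + K1/[H⁺] + K1K2/[H⁺]²) = 1/(1 + 10^+0.23 + 10^-3.66) = 0.3706
DIC = [CO2*]/α₀ = 7.124×10^-5 / 0.3706 = 0.192 mmol/L

DIC = 0.192 mmol/L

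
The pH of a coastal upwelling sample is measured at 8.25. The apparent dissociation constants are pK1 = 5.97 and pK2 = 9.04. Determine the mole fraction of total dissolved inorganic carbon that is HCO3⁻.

α₁ = 0.857

α₁ = 1 / (1 + [H⁺]/K1 + K2/[H⁺]) = 1 / (1 + 10^-2.28 + 10^-0.79)
   = 1 / (1 + 0.0052481 + 0.16218) = 1/1.1674 = 0.8566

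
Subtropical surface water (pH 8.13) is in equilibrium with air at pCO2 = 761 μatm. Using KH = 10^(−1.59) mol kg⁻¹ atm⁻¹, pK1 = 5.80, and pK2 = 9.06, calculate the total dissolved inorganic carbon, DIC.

DIC = 4.69 mmol/kg

[CO2*] = KH · pCO2 = 10^(−1.59) × 761×10^-6 = 1.956×10^-5 mol/kg
α₀ = 1/(1 + K1/[H⁺] + K1K2/[H⁺]²) = 1/(1 + 10^+2.33 + 10^+1.40) = 0.004168
DIC = [CO2*]/α₀ = 1.956×10^-5 / 0.004168 = 4.69 mmol/kg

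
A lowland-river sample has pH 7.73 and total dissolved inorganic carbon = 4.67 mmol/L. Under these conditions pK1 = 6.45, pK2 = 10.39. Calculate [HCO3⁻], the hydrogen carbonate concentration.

α₁ = 1 / (1 + [H⁺]/K1 + K2/[H⁺]) = 1 / (1 + 10^-1.28 + 10^-2.66)
   = 1 / (1 + 0.052481 + 0.0021878) = 1/1.0547 = 0.9482
[HCO3⁻] = α₁ × DIC = 0.9482 × 4.67 = 4.43 mmol/L

[HCO3⁻] = 4.43 mmol/L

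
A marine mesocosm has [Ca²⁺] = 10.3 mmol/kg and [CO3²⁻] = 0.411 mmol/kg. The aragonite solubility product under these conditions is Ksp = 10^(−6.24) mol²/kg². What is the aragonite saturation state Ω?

Ksp = 10^(−6.24) = 5.754×10^-7
Ω = [Ca²⁺][CO3²⁻]/Ksp = (10.3×10^-3)(0.411×10^-3) / 5.754×10^-7 = 7.36

Ω = 7.36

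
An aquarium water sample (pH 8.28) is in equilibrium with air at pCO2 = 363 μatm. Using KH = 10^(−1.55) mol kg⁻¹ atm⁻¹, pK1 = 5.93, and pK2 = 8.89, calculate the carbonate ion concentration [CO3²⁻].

[CO2*] = KH · pCO2 = 10^(−1.55) × 363×10^-6 = 1.023×10^-5 mol/kg
α₀ = 1/(1 + K1/[H⁺] + K1K2/[H⁺]²) = 1/(1 + 10^+2.35 + 10^+1.74) = 0.003574
DIC = [CO2*]/α₀ = 1.023×10^-5 / 0.003574 = 2.863 mmol/kg
[CO3²⁻] = α₂·DIC; α₂ = 0.1964, so [CO3²⁻] = 0.1964 × 2.863 = 0.562 mmol/kg

[CO3²⁻] = 0.562 mmol/kg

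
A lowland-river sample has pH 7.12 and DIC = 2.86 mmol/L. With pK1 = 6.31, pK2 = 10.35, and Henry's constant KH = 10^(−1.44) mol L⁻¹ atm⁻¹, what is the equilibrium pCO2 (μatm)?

α₀ = 1 / (1 + K1/[H⁺] + K1K2/[H⁺]²) = 1 / (1 + 10^+0.81 + 10^-2.42)
   = 1 / (1 + 6.4565 + 0.0038019) = 1/7.4603 = 0.1340
[CO2*] = α₀ × DIC = 0.1340 × 2.86 = 0.3834 mmol/L
pCO2 = [CO2*]/KH = 3.834×10^-4 / 3.631×10^-2 = 1.06×10^4 μatm

pCO2 = 1.06×10^4 μatm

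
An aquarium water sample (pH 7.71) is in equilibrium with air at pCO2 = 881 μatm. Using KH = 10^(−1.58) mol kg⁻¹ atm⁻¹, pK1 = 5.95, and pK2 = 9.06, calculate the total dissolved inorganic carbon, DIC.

[CO2*] = KH · pCO2 = 10^(−1.58) × 881×10^-6 = 2.317×10^-5 mol/kg
α₀ = 1/(1 + K1/[H⁺] + K1K2/[H⁺]²) = 1/(1 + 10^+1.76 + 10^+0.41) = 0.01636
DIC = [CO2*]/α₀ = 2.317×10^-5 / 0.01636 = 1.42 mmol/kg

DIC = 1.42 mmol/kg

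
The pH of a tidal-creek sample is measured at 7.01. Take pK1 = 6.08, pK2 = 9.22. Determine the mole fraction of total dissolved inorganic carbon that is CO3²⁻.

α₂ = 0.00549

α₂ = 1 / (1 + [H⁺]/K2 + [H⁺]²/(K1K2)) = 1 / (1 + 10^+2.21 + 10^+1.28)
   = 1 / (1 + 162.18 + 19.055) = 1/182.24 = 0.005487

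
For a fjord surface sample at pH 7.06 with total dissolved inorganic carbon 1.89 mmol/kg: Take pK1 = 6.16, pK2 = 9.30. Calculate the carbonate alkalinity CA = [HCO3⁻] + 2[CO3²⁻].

CA = [HCO3⁻] + 2[CO3²⁻] = (α₁ + 2α₂)·DIC
At pH 7.06: [H⁺]/K1 = 10^-0.90 = 0.12589, K2/[H⁺] = 10^-2.24 = 0.0057544
α₁ = 1/(1 + 0.12589 + 0.0057544) = 1/1.1316 = 0.8837; α₂ = α₁·K2/[H⁺] = 0.005085
α₁ + 2α₂ = 0.8938
CA = 0.8938 × 1.89 = 1.69 mmol/kg

CA = 1.69 mmol/kg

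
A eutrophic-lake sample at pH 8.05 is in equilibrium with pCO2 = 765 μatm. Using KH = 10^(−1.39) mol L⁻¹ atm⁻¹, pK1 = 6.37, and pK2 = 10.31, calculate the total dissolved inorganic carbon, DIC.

[CO2*] = KH · pCO2 = 10^(−1.39) × 765×10^-6 = 3.116×10^-5 mol/L
α₀ = 1/(1 + K1/[H⁺] + K1K2/[H⁺]²) = 1/(1 + 10^+1.68 + 10^-0.58) = 0.02036
DIC = [CO2*]/α₀ = 3.116×10^-5 / 0.02036 = 1.53 mmol/L

DIC = 1.53 mmol/L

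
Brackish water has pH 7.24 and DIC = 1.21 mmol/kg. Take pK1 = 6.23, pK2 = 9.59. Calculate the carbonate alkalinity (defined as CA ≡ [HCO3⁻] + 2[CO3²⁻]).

CA = [HCO3⁻] + 2[CO3²⁻] = (α₁ + 2α₂)·DIC
At pH 7.24: [H⁺]/K1 = 10^-1.01 = 0.097724, K2/[H⁺] = 10^-2.35 = 0.0044668
α₁ = 1/(1 + 0.097724 + 0.0044668) = 1/1.1022 = 0.9073; α₂ = α₁·K2/[H⁺] = 0.004053
α₁ + 2α₂ = 0.9154
CA = 0.9154 × 1.21 = 1.11 mmol/kg

CA = 1.11 mmol/kg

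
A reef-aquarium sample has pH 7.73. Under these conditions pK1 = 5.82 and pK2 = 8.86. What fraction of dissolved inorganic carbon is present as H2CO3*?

α₀ = 0.0113

α₀ = 1 / (1 + K1/[H⁺] + K1K2/[H⁺]²) = 1 / (1 + 10^+1.91 + 10^+0.78)
   = 1 / (1 + 81.283 + 6.0256) = 1/88.309 = 0.01132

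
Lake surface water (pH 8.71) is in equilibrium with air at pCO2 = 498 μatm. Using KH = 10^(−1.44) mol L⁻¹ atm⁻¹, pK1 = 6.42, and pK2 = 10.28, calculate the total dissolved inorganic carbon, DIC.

DIC = 3.64 mmol/L

[CO2*] = KH · pCO2 = 10^(−1.44) × 498×10^-6 = 1.808×10^-5 mol/L
α₀ = 1/(1 + K1/[H⁺] + K1K2/[H⁺]²) = 1/(1 + 10^+2.29 + 10^+0.72) = 0.004969
DIC = [CO2*]/α₀ = 1.808×10^-5 / 0.004969 = 3.64 mmol/L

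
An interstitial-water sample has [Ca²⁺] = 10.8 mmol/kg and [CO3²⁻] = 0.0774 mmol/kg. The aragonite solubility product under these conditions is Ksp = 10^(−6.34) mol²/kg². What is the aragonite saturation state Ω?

Ω = 1.83

Ksp = 10^(−6.34) = 4.571×10^-7
Ω = [Ca²⁺][CO3²⁻]/Ksp = (10.8×10^-3)(0.0774×10^-3) / 4.571×10^-7 = 1.83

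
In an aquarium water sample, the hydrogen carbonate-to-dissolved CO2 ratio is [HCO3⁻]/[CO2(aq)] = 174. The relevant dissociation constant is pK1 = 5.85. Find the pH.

pH = 8.09

From K1 = [H⁺][HCO3⁻]/[CO2(aq)]:  pH = pK1 + log₁₀([HCO3⁻]/[CO2(aq)])
log₁₀(174) = +2.241
pH = 5.85 + (+2.241) = 8.09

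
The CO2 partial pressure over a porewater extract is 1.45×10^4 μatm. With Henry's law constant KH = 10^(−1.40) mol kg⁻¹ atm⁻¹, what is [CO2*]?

[CO2*] = 577 μmol/kg

KH = 10^(−1.40) = 3.981×10^-2 mol kg⁻¹ atm⁻¹
[CO2*] = KH · pCO2 = 3.981×10^-2 × 1.45×10^4×10^-6 atm = 5.77×10^-4 mol/kg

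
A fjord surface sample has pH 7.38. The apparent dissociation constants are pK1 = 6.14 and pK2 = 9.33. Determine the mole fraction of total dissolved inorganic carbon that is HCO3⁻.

α₁ = 0.936

α₁ = 1 / (1 + [H⁺]/K1 + K2/[H⁺]) = 1 / (1 + 10^-1.24 + 10^-1.95)
   = 1 / (1 + 0.057544 + 0.011220) = 1/1.0688 = 0.9357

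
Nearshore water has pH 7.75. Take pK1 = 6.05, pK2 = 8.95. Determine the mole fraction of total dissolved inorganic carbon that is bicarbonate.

α₁ = 0.923

α₁ = 1 / (1 + [H⁺]/K1 + K2/[H⁺]) = 1 / (1 + 10^-1.70 + 10^-1.20)
   = 1 / (1 + 0.019953 + 0.063096) = 1/1.0830 = 0.9233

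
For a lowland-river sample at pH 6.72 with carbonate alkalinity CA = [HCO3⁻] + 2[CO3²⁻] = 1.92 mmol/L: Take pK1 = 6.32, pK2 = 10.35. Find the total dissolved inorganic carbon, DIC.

DIC = 2.68 mmol/L

CA = [HCO3⁻] + 2[CO3²⁻] = (α₁ + 2α₂)·DIC
At pH 6.72: [H⁺]/K1 = 10^-0.40 = 0.39811, K2/[H⁺] = 10^-3.63 = 0.00023442
α₁ = 1/(1 + 0.39811 + 0.00023442) = 1/1.3983 = 0.7151; α₂ = α₁·K2/[H⁺] = 0.0001676
α₁ + 2α₂ = 0.7155
DIC = CA / (α₁ + 2α₂) = 1.92 / 0.7155 = 2.68 mmol/L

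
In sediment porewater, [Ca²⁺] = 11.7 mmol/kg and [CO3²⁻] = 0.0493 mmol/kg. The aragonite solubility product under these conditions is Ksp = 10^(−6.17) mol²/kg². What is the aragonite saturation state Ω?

Ksp = 10^(−6.17) = 6.761×10^-7
Ω = [Ca²⁺][CO3²⁻]/Ksp = (11.7×10^-3)(0.0493×10^-3) / 6.761×10^-7 = 0.853

Ω = 0.853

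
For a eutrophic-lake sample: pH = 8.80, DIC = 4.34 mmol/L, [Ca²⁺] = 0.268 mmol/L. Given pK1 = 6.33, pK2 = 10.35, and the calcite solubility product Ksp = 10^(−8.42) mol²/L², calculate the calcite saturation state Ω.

α₂ = 1 / (1 + [H⁺]/K2 + [H⁺]²/(K1K2)) = 1 / (1 + 10^+1.55 + 10^-0.92)
   = 1 / (1 + 35.481 + 0.12023) = 1/36.602 = 0.02732
[CO3²⁻] = α₂ × DIC = 0.02732 × 4.34 = 0.1186 mmol/L
Ksp = 10^(−8.42) = 3.802×10^-9
Ω = [Ca²⁺][CO3²⁻]/Ksp = (0.268×10^-3)(1.186×10^-4) / 3.802×10^-9 = 8.36

Ω = 8.36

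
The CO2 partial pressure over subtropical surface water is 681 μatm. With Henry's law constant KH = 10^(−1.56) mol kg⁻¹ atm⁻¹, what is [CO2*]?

[CO2*] = 18.8 μmol/kg

KH = 10^(−1.56) = 2.754×10^-2 mol kg⁻¹ atm⁻¹
[CO2*] = KH · pCO2 = 2.754×10^-2 × 681×10^-6 atm = 1.88×10^-5 mol/kg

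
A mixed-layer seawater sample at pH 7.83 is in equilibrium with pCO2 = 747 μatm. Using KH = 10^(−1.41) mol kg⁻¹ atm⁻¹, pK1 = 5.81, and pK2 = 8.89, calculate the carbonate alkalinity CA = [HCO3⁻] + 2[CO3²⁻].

CA = 3.57 mmol/kg

[CO2*] = KH · pCO2 = 10^(−1.41) × 747×10^-6 = 2.906×10^-5 mol/kg
α₀ = 1/(1 + K1/[H⁺] + K1K2/[H⁺]²) = 1/(1 + 10^+2.02 + 10^+0.96) = 0.008708
DIC = [CO2*]/α₀ = 2.906×10^-5 / 0.008708 = 3.337 mmol/kg
CA = (α₁ + 2α₂)·DIC = (0.9119 + 2×0.07942) × 3.337 = 3.57 mmol/kg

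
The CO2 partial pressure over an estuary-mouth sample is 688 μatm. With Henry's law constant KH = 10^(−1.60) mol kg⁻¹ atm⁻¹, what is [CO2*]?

KH = 10^(−1.60) = 2.512×10^-2 mol kg⁻¹ atm⁻¹
[CO2*] = KH · pCO2 = 2.512×10^-2 × 688×10^-6 atm = 1.73×10^-5 mol/kg

[CO2*] = 17.3 μmol/kg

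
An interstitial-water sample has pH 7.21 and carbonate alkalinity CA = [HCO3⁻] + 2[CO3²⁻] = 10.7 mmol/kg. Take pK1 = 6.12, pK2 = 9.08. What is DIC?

DIC = 11.4 mmol/kg

CA = [HCO3⁻] + 2[CO3²⁻] = (α₁ + 2α₂)·DIC
At pH 7.21: [H⁺]/K1 = 10^-1.09 = 0.081283, K2/[H⁺] = 10^-1.87 = 0.013490
α₁ = 1/(1 + 0.081283 + 0.013490) = 1/1.0948 = 0.9134; α₂ = α₁·K2/[H⁺] = 0.01232
α₁ + 2α₂ = 0.9381
DIC = CA / (α₁ + 2α₂) = 10.7 / 0.9381 = 11.4 mmol/kg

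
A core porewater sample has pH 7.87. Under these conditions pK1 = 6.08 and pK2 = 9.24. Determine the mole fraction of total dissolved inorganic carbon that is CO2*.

α₀ = 0.0153

α₀ = 1 / (1 + K1/[H⁺] + K1K2/[H⁺]²) = 1 / (1 + 10^+1.79 + 10^+0.42)
   = 1 / (1 + 61.660 + 2.6303) = 1/65.290 = 0.01532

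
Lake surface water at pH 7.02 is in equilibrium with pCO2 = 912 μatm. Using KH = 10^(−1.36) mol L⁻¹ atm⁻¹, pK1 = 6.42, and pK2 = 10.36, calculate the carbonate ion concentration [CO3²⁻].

[CO2*] = KH · pCO2 = 10^(−1.36) × 912×10^-6 = 3.981×10^-5 mol/L
α₀ = 1/(1 + K1/[H⁺] + K1K2/[H⁺]²) = 1/(1 + 10^+0.60 + 10^-2.74) = 0.2007
DIC = [CO2*]/α₀ = 3.981×10^-5 / 0.2007 = 0.1984 mmol/L
[CO3²⁻] = α₂·DIC; α₂ = 0.0003652, so [CO3²⁻] = 0.0003652 × 0.1984 = 7.24×10^-5 mmol/L = 0.0724 μmol/L

[CO3²⁻] = 0.0724 μmol/L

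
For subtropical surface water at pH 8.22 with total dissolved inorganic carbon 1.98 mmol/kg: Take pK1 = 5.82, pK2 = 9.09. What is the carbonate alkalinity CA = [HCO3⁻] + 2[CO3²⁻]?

CA = [HCO3⁻] + 2[CO3²⁻] = (α₁ + 2α₂)·DIC
At pH 8.22: [H⁺]/K1 = 10^-2.40 = 0.0039811, K2/[H⁺] = 10^-0.87 = 0.13490
α₁ = 1/(1 + 0.0039811 + 0.13490) = 1/1.1389 = 0.8781; α₂ = α₁·K2/[H⁺] = 0.1184
α₁ + 2α₂ = 1.1150
CA = 1.1150 × 1.98 = 2.21 mmol/kg

CA = 2.21 mmol/kg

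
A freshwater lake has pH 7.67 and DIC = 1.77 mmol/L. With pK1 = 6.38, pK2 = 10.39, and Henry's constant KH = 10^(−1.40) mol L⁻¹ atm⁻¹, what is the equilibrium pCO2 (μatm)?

α₀ = 1 / (1 + K1/[H⁺] + K1K2/[H⁺]²) = 1 / (1 + 10^+1.29 + 10^-1.43)
   = 1 / (1 + 19.498 + 0.037154) = 1/20.536 = 0.04870
[CO2*] = α₀ × DIC = 0.04870 × 1.77 = 0.08619 mmol/L
pCO2 = [CO2*]/KH = 8.619×10^-5 / 3.981×10^-2 = 2170 μatm

pCO2 = 2170 μatm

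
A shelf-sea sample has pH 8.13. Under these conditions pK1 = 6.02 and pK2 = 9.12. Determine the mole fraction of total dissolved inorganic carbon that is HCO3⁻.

α₁ = 0.901

α₁ = 1 / (1 + [H⁺]/K1 + K2/[H⁺]) = 1 / (1 + 10^-2.11 + 10^-0.99)
   = 1 / (1 + 0.0077625 + 0.10233) = 1/1.1101 = 0.9008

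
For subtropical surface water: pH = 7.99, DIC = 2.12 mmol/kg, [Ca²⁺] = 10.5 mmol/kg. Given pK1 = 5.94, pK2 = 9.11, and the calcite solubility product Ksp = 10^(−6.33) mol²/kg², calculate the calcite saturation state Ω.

α₂ = 1 / (1 + [H⁺]/K2 + [H⁺]²/(K1K2)) = 1 / (1 + 10^+1.12 + 10^-0.93)
   = 1 / (1 + 13.183 + 0.11749) = 1/14.300 = 0.06993
[CO3²⁻] = α₂ × DIC = 0.06993 × 2.12 = 0.1483 mmol/kg
Ksp = 10^(−6.33) = 4.677×10^-7
Ω = [Ca²⁺][CO3²⁻]/Ksp = (10.5×10^-3)(1.483×10^-4) / 4.677×10^-7 = 3.33

Ω = 3.33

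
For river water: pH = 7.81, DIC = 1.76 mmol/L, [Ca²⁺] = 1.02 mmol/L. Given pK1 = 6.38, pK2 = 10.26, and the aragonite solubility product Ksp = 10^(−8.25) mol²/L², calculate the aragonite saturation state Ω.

α₂ = 1 / (1 + [H⁺]/K2 + [H⁺]²/(K1K2)) = 1 / (1 + 10^+2.45 + 10^+1.02)
   = 1 / (1 + 281.84 + 10.471) = 1/293.31 = 0.003409
[CO3²⁻] = α₂ × DIC = 0.003409 × 1.76 = 0.006000 mmol/L = 6.000 μmol/L
Ksp = 10^(−8.25) = 5.623×10^-9
Ω = [Ca²⁺][CO3²⁻]/Ksp = (1.02×10^-3)(6.000×10^-6) / 5.623×10^-9 = 1.09

Ω = 1.09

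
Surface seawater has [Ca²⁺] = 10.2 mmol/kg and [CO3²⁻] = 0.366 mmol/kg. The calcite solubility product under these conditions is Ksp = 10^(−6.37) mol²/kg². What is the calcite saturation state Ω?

Ksp = 10^(−6.37) = 4.266×10^-7
Ω = [Ca²⁺][CO3²⁻]/Ksp = (10.2×10^-3)(0.366×10^-3) / 4.266×10^-7 = 8.75

Ω = 8.75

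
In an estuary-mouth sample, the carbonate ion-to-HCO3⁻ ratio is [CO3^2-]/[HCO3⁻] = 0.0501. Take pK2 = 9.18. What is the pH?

From K2 = [H⁺][CO3^2-]/[HCO3⁻]:  pH = pK2 + log₁₀([CO3^2-]/[HCO3⁻])
log₁₀(0.0501) = -1.300
pH = 9.18 + (-1.300) = 7.88

pH = 7.88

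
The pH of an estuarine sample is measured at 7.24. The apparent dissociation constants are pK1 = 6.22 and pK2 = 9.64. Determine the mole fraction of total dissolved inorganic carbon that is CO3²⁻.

α₂ = 0.00362

α₂ = 1 / (1 + [H⁺]/K2 + [H⁺]²/(K1K2)) = 1 / (1 + 10^+2.40 + 10^+1.38)
   = 1 / (1 + 251.19 + 23.988) = 1/276.18 = 0.003621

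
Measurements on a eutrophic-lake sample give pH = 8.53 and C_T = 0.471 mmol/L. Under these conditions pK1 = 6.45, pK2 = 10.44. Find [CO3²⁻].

α₂ = 1 / (1 + [H⁺]/K2 + [H⁺]²/(K1K2)) = 1 / (1 + 10^+1.91 + 10^-0.17)
   = 1 / (1 + 81.283 + 0.67608) = 1/82.959 = 0.01205
[CO3²⁻] = α₂ × DIC = 0.01205 × 0.471 = 0.00568 mmol/L = 5.68 μmol/L

[CO3²⁻] = 5.68 μmol/L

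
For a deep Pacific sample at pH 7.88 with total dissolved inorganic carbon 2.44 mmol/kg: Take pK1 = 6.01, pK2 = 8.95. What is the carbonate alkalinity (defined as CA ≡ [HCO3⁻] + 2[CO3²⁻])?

CA = 2.60 mmol/kg

CA = [HCO3⁻] + 2[CO3²⁻] = (α₁ + 2α₂)·DIC
At pH 7.88: [H⁺]/K1 = 10^-1.87 = 0.013490, K2/[H⁺] = 10^-1.07 = 0.085114
α₁ = 1/(1 + 0.013490 + 0.085114) = 1/1.0986 = 0.9102; α₂ = α₁·K2/[H⁺] = 0.07747
α₁ + 2α₂ = 1.0652
CA = 1.0652 × 2.44 = 2.60 mmol/kg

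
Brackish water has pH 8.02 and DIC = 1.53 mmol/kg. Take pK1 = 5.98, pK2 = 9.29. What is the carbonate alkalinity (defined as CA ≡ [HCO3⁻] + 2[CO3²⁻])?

CA = 1.59 mmol/kg

CA = [HCO3⁻] + 2[CO3²⁻] = (α₁ + 2α₂)·DIC
At pH 8.02: [H⁺]/K1 = 10^-2.04 = 0.0091201, K2/[H⁺] = 10^-1.27 = 0.053703
α₁ = 1/(1 + 0.0091201 + 0.053703) = 1/1.0628 = 0.9409; α₂ = α₁·K2/[H⁺] = 0.05053
α₁ + 2α₂ = 1.0419
CA = 1.0419 × 1.53 = 1.59 mmol/kg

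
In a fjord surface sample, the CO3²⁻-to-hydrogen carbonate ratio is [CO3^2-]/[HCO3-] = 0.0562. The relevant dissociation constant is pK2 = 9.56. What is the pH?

pH = 8.31

From K2 = [H⁺][CO3^2-]/[HCO3-]:  pH = pK2 + log₁₀([CO3^2-]/[HCO3-])
log₁₀(0.0562) = -1.250
pH = 9.56 + (-1.250) = 8.31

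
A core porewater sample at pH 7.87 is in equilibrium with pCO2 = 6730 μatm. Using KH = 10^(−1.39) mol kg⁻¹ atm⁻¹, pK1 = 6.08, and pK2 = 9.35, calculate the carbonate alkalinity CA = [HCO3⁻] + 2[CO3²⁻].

CA = 18.0 mmol/kg

[CO2*] = KH · pCO2 = 10^(−1.39) × 6730×10^-6 = 2.742×10^-4 mol/kg
α₀ = 1/(1 + K1/[H⁺] + K1K2/[H⁺]²) = 1/(1 + 10^+1.79 + 10^+0.31) = 0.01546
DIC = [CO2*]/α₀ = 2.742×10^-4 / 0.01546 = 17.74 mmol/kg
CA = (α₁ + 2α₂)·DIC = (0.9530 + 2×0.03156) × 17.74 = 18.0 mmol/kg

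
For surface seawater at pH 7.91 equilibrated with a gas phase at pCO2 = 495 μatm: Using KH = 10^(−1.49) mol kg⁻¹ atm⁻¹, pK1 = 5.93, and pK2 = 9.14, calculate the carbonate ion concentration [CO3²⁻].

[CO2*] = KH · pCO2 = 10^(−1.49) × 495×10^-6 = 1.602×10^-5 mol/kg
α₀ = 1/(1 + K1/[H⁺] + K1K2/[H⁺]²) = 1/(1 + 10^+1.98 + 10^+0.75) = 0.009792
DIC = [CO2*]/α₀ = 1.602×10^-5 / 0.009792 = 1.636 mmol/kg
[CO3²⁻] = α₂·DIC; α₂ = 0.05507, so [CO3²⁻] = 0.05507 × 1.636 = 0.0901 mmol/kg

[CO3²⁻] = 0.0901 mmol/kg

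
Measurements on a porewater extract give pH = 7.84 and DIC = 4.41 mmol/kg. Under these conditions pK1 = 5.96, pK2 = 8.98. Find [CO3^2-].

α₂ = 1 / (1 + [H⁺]/K2 + [H⁺]²/(K1K2)) = 1 / (1 + 10^+1.14 + 10^-0.74)
   = 1 / (1 + 13.804 + 0.18197) = 1/14.986 = 0.06673
[CO3²⁻] = α₂ × DIC = 0.06673 × 4.41 = 0.294 mmol/kg

[CO3²⁻] = 0.294 mmol/kg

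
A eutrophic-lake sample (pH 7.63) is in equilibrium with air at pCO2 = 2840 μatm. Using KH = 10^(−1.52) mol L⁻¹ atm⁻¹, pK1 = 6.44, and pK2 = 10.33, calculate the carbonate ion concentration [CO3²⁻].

[CO3²⁻] = 2.65 μmol/L

[CO2*] = KH · pCO2 = 10^(−1.52) × 2840×10^-6 = 8.577×10^-5 mol/L
α₀ = 1/(1 + K1/[H⁺] + K1K2/[H⁺]²) = 1/(1 + 10^+1.19 + 10^-1.51) = 0.06054
DIC = [CO2*]/α₀ = 8.577×10^-5 / 0.06054 = 1.417 mmol/L
[CO3²⁻] = α₂·DIC; α₂ = 0.001871, so [CO3²⁻] = 0.001871 × 1.417 = 0.00265 mmol/L = 2.65 μmol/L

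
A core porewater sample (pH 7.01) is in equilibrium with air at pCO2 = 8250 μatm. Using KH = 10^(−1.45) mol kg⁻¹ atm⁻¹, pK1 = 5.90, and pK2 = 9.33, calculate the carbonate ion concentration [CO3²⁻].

[CO2*] = KH · pCO2 = 10^(−1.45) × 8250×10^-6 = 2.927×10^-4 mol/kg
α₀ = 1/(1 + K1/[H⁺] + K1K2/[H⁺]²) = 1/(1 + 10^+1.11 + 10^-1.21) = 0.07171
DIC = [CO2*]/α₀ = 2.927×10^-4 / 0.07171 = 4.082 mmol/kg
[CO3²⁻] = α₂·DIC; α₂ = 0.004422, so [CO3²⁻] = 0.004422 × 4.082 = 0.0180 mmol/kg = 18.0 μmol/kg

[CO3²⁻] = 18.0 μmol/kg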